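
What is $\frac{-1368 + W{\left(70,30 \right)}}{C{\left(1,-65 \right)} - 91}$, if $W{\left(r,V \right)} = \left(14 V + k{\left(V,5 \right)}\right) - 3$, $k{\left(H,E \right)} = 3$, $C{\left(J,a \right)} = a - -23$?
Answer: $\frac{948}{133} \approx 7.1278$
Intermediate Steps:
$C{\left(J,a \right)} = 23 + a$ ($C{\left(J,a \right)} = a + 23 = 23 + a$)
$W{\left(r,V \right)} = 14 V$ ($W{\left(r,V \right)} = \left(14 V + 3\right) - 3 = \left(3 + 14 V\right) - 3 = 14 V$)
$\frac{-1368 + W{\left(70,30 \right)}}{C{\left(1,-65 \right)} - 91} = \frac{-1368 + 14 \cdot 30}{\left(23 - 65\right) - 91} = \frac{-1368 + 420}{-42 - 91} = - \frac{948}{-133} = \left(-948\right) \left(- \frac{1}{133}\right) = \frac{948}{133}$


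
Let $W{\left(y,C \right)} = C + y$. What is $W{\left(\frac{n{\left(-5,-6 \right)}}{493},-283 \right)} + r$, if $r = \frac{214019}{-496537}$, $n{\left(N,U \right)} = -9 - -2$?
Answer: $- \frac{69385332829}{244792741} \approx -283.45$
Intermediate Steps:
$n{\left(N,U \right)} = -7$ ($n{\left(N,U \right)} = -9 + 2 = -7$)
$r = - \frac{214019}{496537}$ ($r = 214019 \left(- \frac{1}{496537}\right) = - \frac{214019}{496537} \approx -0.43102$)
$W{\left(\frac{n{\left(-5,-6 \right)}}{493},-283 \right)} + r = \left(-283 - \frac{7}{493}\right) - \frac{214019}{496537} = - \frac{139526}{493} - \frac{214019}{496537} = - \frac{69385332829}{244792741}$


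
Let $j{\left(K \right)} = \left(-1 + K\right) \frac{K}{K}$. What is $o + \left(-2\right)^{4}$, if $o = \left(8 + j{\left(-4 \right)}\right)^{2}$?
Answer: $25$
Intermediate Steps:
$j{\left(K \right)} = -1 + K$ ($j{\left(K \right)} = \left(-1 + K\right) 1 = -1 + K$)
$o = 9$ ($o = \left(8 - 5\right)^{2} = 3^{2} = 9$)
$o + \left(-2\right)^{4} = 9 + \left(-2\right)^{4} = 9 + 16 = 25$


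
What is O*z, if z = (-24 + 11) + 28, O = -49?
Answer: -735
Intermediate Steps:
z = 15 (z = -13 + 28 = 15)
O*z = -49*15 = -735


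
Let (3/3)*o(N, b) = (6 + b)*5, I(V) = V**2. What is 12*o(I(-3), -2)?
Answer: 240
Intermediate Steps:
o(N, b) = 30 + 5*b (o(N, b) = (6 + b)*5 = 30 + 5*b)
12*o(I(-3), -2) = 12*(30 + 5*(-2)) = 12*(30 - 10) = 12*20 = 240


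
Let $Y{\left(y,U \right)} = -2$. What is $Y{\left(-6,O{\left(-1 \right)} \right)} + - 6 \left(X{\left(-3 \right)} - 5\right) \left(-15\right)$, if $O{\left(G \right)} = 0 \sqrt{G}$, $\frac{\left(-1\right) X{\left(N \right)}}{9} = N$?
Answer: $1978$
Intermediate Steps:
$X{\left(N \right)} = - 9 N$
$O{\left(G \right)} = 0$
$Y{\left(-6,O{\left(-1 \right)} \right)} + - 6 \left(X{\left(-3 \right)} - 5\right) \left(-15\right) = -2 + - 6 \left(\left(-9\right) \left(-3\right) - 5\right) \left(-15\right) = -2 + - 6 \left(27 - 5\right) \left(-15\right) = -2 + \left(-6\right) 22 \left(-15\right) = -2 - -1980 = -2 + 1980 = 1978$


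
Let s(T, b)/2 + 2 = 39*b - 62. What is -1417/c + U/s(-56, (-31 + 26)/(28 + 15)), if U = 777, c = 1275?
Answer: -7278689/1073550 ≈ -6.7800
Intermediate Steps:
s(T, b) = -128 + 78*b (s(T, b) = -4 + 2*(39*b - 62) = -4 + 2*(-62 + 39*b) = -4 + (-124 + 78*b) = -128 + 78*b)
-1417/c + U/s(-56, (-31 + 26)/(28 + 15)) = -1417/1275 + 777/(-128 + 78*((-31 + 26)/(28 + 15))) = -1417*1/1275 + 777/(-128 + 78*(-5/43)) = -1417/1275 + 777/(-128 + 78*(-5*1/43)) = -1417/1275 + 777/(-128 + 78*(-5/43)) = -1417/1275 + 777/(-128 - 390/43) = -1417/1275 + 777/(-5894/43) = -1417/1275 + 777*(-43/5894) = -1417/1275 - 4773/842 = -7278689/1073550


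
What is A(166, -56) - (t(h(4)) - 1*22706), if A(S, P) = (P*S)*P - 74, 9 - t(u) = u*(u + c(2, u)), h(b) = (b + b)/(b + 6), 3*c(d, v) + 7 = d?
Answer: 40739873/75 ≈ 5.4320e+5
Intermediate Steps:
c(d, v) = -7/3 + d/3
h(b) = 2*b/(6 + b) (h(b) = (2*b)/(6 + b) = 2*b/(6 + b))
t(u) = 9 - u*(-5/3 + u) (t(u) = 9 - u*(u + (-7/3 + (1/3)*2)) = 9 - u*(u + (-7/3 + 2/3)) = 9 - u*(u - 5/3) = 9 - u*(-5/3 + u))
A(S, P) = -74 + S*P**2 (A(S, P) = S*P**2 - 74 = -74 + S*P**2)
A(166, -56) - (t(h(4)) - 1*22706) = (-74 + 166*(-56)**2) - ((9 - (2*4/(6 + 4))**2 + 5*(2*4/(6 + 4))/3) - 1*22706) = (-74 + 166*3136) - ((9 - (2*4/10)**2 + 5*(2*4/10)/3) - 22706) = (-74 + 520576) - ((9 - (2*4*(1/10))**2 + 5*(2*4*(1/10))/3) - 22706) = 520502 - ((9 - (4/5)**2 + (5/3)*(4/5)) - 22706) = 520502 - ((9 - 1*16/25 + 4/3) - 22706) = 520502 - ((9 - 16/25 + 4/3) - 22706) = 520502 - (727/75 - 22706) = 520502 - 1*(-1702223/75) = 520502 + 1702223/75 = 40739873/75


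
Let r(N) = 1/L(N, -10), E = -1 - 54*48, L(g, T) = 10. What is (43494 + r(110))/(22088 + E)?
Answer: 434941/194950 ≈ 2.2310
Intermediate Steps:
E = -2593 (E = -1 - 2592 = -2593)
r(N) = ⅒ (r(N) = 1/10 = ⅒)
(43494 + r(110))/(22088 + E) = (43494 + ⅒)/(22088 - 2593) = (434941/10)/19495 = (434941/10)*(1/19495) = 434941/194950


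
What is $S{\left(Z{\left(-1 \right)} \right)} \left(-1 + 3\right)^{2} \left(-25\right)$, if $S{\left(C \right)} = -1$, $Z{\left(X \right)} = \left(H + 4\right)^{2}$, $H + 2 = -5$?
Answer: $100$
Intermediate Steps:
$H = -7$ ($H = -2 - 5 = -7$)
$Z{\left(X \right)} = 9$ ($Z{\left(X \right)} = \left(-7 + 4\right)^{2} = \left(-3\right)^{2} = 9$)
$S{\left(Z{\left(-1 \right)} \right)} \left(-1 + 3\right)^{2} \left(-25\right) = - \left(-1 + 3\right)^{2} \left(-25\right) = - 2^{2} \left(-25\right) = \left(-1\right) 4 \left(-25\right) = \left(-4\right) \left(-25\right) = 100$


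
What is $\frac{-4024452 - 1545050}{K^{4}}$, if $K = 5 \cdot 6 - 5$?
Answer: $- \frac{5569502}{390625} \approx -14.258$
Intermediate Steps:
$K = 25$ ($K = 30 - 5 = 25$)
$\frac{-4024452 - 1545050}{K^{4}} = \frac{-4024452 - 1545050}{25^{4}} = \frac{-4024452 - 1545050}{390625} = \left(-5569502\right) \frac{1}{390625} = - \frac{5569502}{390625}$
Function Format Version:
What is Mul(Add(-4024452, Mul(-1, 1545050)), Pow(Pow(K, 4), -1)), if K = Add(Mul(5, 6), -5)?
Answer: Rational(-5569502, 390625) ≈ -14.258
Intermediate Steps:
K = 25 (K = Add(30, -5) = 25)
Mul(Add(-4024452, Mul(-1, 1545050)), Pow(Pow(K, 4), -1)) = Mul(Add(-4024452, Mul(-1, 1545050)), Pow(Pow(25, 4), -1)) = Mul(Add(-4024452, -1545050), Pow(390625, -1)) = Mul(-5569502, Rational(1, 390625)) = Rational(-5569502, 390625)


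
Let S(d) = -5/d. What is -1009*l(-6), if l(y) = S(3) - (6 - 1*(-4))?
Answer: 35315/3 ≈ 11772.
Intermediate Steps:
l(y) = -35/3 (l(y) = -5/3 - (6 - 1*(-4)) = -5*⅓ - (6 + 4) = -5/3 - 1*10 = -5/3 - 10 = -35/3)
-1009*l(-6) = -1009*(-35/3) = 35315/3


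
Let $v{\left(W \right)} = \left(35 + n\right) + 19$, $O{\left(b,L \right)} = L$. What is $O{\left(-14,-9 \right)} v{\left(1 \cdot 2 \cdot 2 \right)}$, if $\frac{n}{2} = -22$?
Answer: $-90$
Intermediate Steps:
$n = -44$ ($n = 2 \left(-22\right) = -44$)
$v{\left(W \right)} = 10$ ($v{\left(W \right)} = \left(35 - 44\right) + 19 = -9 + 19 = 10$)
$O{\left(-14,-9 \right)} v{\left(1 \cdot 2 \cdot 2 \right)} = \left(-9\right) 10 = -90$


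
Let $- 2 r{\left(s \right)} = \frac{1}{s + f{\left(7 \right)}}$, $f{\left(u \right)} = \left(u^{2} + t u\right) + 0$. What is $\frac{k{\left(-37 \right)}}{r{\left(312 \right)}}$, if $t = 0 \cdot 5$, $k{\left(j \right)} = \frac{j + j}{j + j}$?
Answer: $-722$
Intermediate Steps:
$k{\left(j \right)} = 1$ ($k{\left(j \right)} = \frac{2 j}{2 j} = 2 j \frac{1}{2 j} = 1$)
$t = 0$
$f{\left(u \right)} = u^{2}$ ($f{\left(u \right)} = \left(u^{2} + 0 u\right) + 0 = \left(u^{2} + 0\right) + 0 = u^{2} + 0 = u^{2}$)
$r{\left(s \right)} = - \frac{1}{2 \left(49 + s\right)}$ ($r{\left(s \right)} = - \frac{1}{2 \left(s + 7^{2}\right)} = - \frac{1}{2 \left(s + 49\right)} = - \frac{1}{2 \left(49 + s\right)}$)
$\frac{k{\left(-37 \right)}}{r{\left(312 \right)}} = 1 \frac{1}{\left(-1\right) \frac{1}{98 + 2 \cdot 312}} = 1 \frac{1}{\left(-1\right) \frac{1}{98 + 624}} = 1 \frac{1}{\left(-1\right) \frac{1}{722}} = 1 \frac{1}{- \frac{1}{722}} = 1 \left(-722\right) = -722$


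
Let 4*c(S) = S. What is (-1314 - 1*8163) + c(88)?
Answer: -9455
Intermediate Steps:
c(S) = S/4
(-1314 - 1*8163) + c(88) = (-1314 - 1*8163) + (¼)*88 = (-1314 - 8163) + 22 = -9477 + 22 = -9455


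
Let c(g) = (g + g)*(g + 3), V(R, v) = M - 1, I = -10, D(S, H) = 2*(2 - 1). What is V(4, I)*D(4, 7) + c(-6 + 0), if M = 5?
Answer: 44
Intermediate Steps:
D(S, H) = 2 (D(S, H) = 2*1 = 2)
V(R, v) = 4 (V(R, v) = 5 - 1 = 4)
c(g) = 2*g*(3 + g) (c(g) = (2*g)*(3 + g) = 2*g*(3 + g))
V(4, I)*D(4, 7) + c(-6 + 0) = 4*2 + 2*(-6 + 0)*(3 + (-6 + 0)) = 8 + 2*(-6)*(3 - 6) = 8 + 2*(-6)*(-3) = 8 + 36 = 44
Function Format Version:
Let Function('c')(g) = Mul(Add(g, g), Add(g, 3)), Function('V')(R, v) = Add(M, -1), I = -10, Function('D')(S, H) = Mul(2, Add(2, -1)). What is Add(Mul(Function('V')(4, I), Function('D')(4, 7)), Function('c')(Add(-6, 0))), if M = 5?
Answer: 44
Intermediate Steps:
Function('D')(S, H) = 2 (Function('D')(S, H) = Mul(2, 1) = 2)
Function('V')(R, v) = 4 (Function('V')(R, v) = Add(5, -1) = 4)
Function('c')(g) = Mul(2, g, Add(3, g)) (Function('c')(g) = Mul(Mul(2, g), Add(3, g)) = Mul(2, g, Add(3, g)))
Add(Mul(Function('V')(4, I), Function('D')(4, 7)), Function('c')(Add(-6, 0))) = Add(Mul(4, 2), Mul(2, Add(-6, 0), Add(3, Add(-6, 0)))) = Add(8, Mul(2, -6, Add(3, -6))) = Add(8, Mul(2, -6, -3)) = Add(8, 36) = 44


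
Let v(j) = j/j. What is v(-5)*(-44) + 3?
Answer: -41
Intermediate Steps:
v(j) = 1
v(-5)*(-44) + 3 = 1*(-44) + 3 = -44 + 3 = -41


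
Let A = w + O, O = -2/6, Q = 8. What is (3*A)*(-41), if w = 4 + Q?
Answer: -1435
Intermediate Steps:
w = 12 (w = 4 + 8 = 12)
O = -⅓ (O = -2*⅙ = -⅓ ≈ -0.33333)
A = 35/3 (A = 12 - ⅓ = 35/3 ≈ 11.667)
(3*A)*(-41) = (3*(35/3))*(-41) = 35*(-41) = -1435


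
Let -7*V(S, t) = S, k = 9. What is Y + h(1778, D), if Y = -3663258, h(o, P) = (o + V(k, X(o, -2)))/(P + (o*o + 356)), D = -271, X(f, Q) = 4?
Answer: -81066371948977/22129583 ≈ -3.6633e+6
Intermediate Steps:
V(S, t) = -S/7
h(o, P) = (-9/7 + o)/(356 + P + o²) (h(o, P) = (o - ⅐*9)/(P + (o*o + 356)) = (o - 9/7)/(P + (o² + 356)) = (-9/7 + o)/(P + (356 + o²)) = (-9/7 + o)/(356 + P + o²))
Y + h(1778, D) = -3663258 + (-9/7 + 1778)/(356 - 271 + 1778²) = -3663258 + (12437/7)/(356 - 271 + 3161284) = -3663258 + (12437/7)/3161369 = -3663258 + (1/3161369)*(12437/7) = -3663258 + 12437/22129583 = -81066371948977/22129583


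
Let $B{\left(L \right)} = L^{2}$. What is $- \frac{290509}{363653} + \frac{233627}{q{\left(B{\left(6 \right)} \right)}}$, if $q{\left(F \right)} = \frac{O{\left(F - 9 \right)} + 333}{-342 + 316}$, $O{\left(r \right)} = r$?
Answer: $- \frac{1104521364223}{65457540} \approx -16874.0$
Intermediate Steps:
$q{\left(F \right)} = - \frac{162}{13} - \frac{F}{26}$ ($q{\left(F \right)} = \frac{\left(F - 9\right) + 333}{-342 + 316} = \frac{\left(F - 9\right) + 333}{-26} = \left(\left(-9 + F\right) + 333\right) \left(- \frac{1}{26}\right) = \left(324 + F\right) \left(- \frac{1}{26}\right) = - \frac{162}{13} - \frac{F}{26}$)
$- \frac{290509}{363653} + \frac{233627}{q{\left(B{\left(6 \right)} \right)}} = - \frac{290509}{363653} + \frac{233627}{- \frac{162}{13} - \frac{6^{2}}{26}} = \left(-290509\right) \frac{1}{363653} + \frac{233627}{- \frac{162}{13} - \frac{18}{13}} = - \frac{290509}{363653} + \frac{233627}{- \frac{162}{13} - \frac{18}{13}} = - \frac{290509}{363653} + \frac{233627}{- \frac{180}{13}} = - \frac{290509}{363653} + 233627 \left(- \frac{13}{180}\right) = - \frac{290509}{363653} - \frac{3037151}{180} = - \frac{1104521364223}{65457540}$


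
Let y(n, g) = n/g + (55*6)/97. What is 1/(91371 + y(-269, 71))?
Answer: 6887/629269414 ≈ 1.0944e-5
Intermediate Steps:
y(n, g) = 330/97 + n/g (y(n, g) = n/g + 330*(1/97) = n/g + 330/97 = 330/97 + n/g)
1/(91371 + y(-269, 71)) = 1/(91371 + (330/97 - 269/71)) = 1/(91371 - 2663/6887) = 1/(629269414/6887) = 6887/629269414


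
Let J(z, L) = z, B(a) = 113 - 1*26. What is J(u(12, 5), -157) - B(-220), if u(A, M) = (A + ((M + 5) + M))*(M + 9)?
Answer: 291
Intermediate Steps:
B(a) = 87 (B(a) = 113 - 26 = 87)
u(A, M) = (9 + M)*(5 + A + 2*M) (u(A, M) = (A + ((5 + M) + M))*(9 + M) = (A + (5 + 2*M))*(9 + M) = (5 + A + 2*M)*(9 + M) = (9 + M)*(5 + A + 2*M))
J(u(12, 5), -157) - B(-220) = (45 + 2*5² + 9*12 + 23*5 + 12*5) - 1*87 = (45 + 2*25 + 108 + 115 + 60) - 87 = (45 + 50 + 108 + 115 + 60) - 87 = 378 - 87 = 291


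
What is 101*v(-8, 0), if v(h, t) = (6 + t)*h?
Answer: -4848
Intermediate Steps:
v(h, t) = h*(6 + t)
101*v(-8, 0) = 101*(-8*(6 + 0)) = 101*(-8*6) = 101*(-48) = -4848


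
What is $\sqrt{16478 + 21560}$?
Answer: $\sqrt{38038} \approx 195.03$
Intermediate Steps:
$\sqrt{16478 + 21560} = \sqrt{38038}$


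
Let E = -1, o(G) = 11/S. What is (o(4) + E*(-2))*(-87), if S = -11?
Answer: -87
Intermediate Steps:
o(G) = -1 (o(G) = 11/(-11) = 11*(-1/11) = -1)
(o(4) + E*(-2))*(-87) = (-1 - 1*(-2))*(-87) = (-1 + 2)*(-87) = 1*(-87) = -87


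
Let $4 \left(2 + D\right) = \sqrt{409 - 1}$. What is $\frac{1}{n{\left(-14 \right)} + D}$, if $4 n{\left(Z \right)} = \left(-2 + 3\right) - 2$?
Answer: $\frac{12}{109} + \frac{8 \sqrt{102}}{327} \approx 0.35717$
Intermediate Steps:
$D = -2 + \frac{\sqrt{102}}{2}$ ($D = -2 + \frac{\sqrt{409 - 1}}{4} = -2 + \frac{\sqrt{408}}{4} = -2 + \frac{2 \sqrt{102}}{4} = -2 + \frac{\sqrt{102}}{2} \approx 3.0498$)
$n{\left(Z \right)} = - \frac{1}{4}$ ($n{\left(Z \right)} = \frac{\left(-2 + 3\right) - 2}{4} = \frac{1 - 2}{4} = \frac{1}{4} \left(-1\right) = - \frac{1}{4}$)
$\frac{1}{n{\left(-14 \right)} + D} = \frac{1}{- \frac{1}{4} - \left(2 - \frac{\sqrt{102}}{2}\right)} = \frac{1}{- \frac{9}{4} + \frac{\sqrt{102}}{2}}$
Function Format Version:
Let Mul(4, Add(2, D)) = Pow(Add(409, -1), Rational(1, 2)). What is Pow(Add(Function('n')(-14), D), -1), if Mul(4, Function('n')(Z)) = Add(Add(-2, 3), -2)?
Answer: Add(Rational(12, 109), Mul(Rational(8, 327), Pow(102, Rational(1, 2)))) ≈ 0.35717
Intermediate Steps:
D = Add(-2, Mul(Rational(1, 2), Pow(102, Rational(1, 2)))) (D = Add(-2, Mul(Rational(1, 4), Pow(Add(409, -1), Rational(1, 2)))) = Add(-2, Mul(Rational(1, 4), Pow(408, Rational(1, 2)))) = Add(-2, Mul(Rational(1, 4), Mul(2, Pow(102, Rational(1, 2))))) = Add(-2, Mul(Rational(1, 2), Pow(102, Rational(1, 2)))) ≈ 3.0498)
Function('n')(Z) = Rational(-1, 4) (Function('n')(Z) = Mul(Rational(1, 4), Add(Add(-2, 3), -2)) = Mul(Rational(1, 4), Add(1, -2)) = Mul(Rational(1, 4), -1) = Rational(-1, 4))
Pow(Add(Function('n')(-14), D), -1) = Pow(Add(Rational(-1, 4), Add(-2, Mul(Rational(1, 2), Pow(102, Rational(1, 2))))), -1) = Pow(Add(Rational(-9, 4), Mul(Rational(1, 2), Pow(102, Rational(1, 2)))), -1)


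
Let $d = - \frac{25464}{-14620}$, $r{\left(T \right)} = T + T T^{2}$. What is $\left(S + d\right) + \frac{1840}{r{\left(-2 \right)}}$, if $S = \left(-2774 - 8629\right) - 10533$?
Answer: $- \frac{80842234}{3655} \approx -22118.0$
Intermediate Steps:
$S = -21936$ ($S = -11403 - 10533 = -21936$)
$r{\left(T \right)} = T + T^{3}$
$d = \frac{6366}{3655}$ ($d = \left(-25464\right) \left(- \frac{1}{14620}\right) = \frac{6366}{3655} \approx 1.7417$)
$\left(S + d\right) + \frac{1840}{r{\left(-2 \right)}} = \left(-21936 + \frac{6366}{3655}\right) + \frac{1840}{-2 + \left(-2\right)^{3}} = - \frac{80169714}{3655} + \frac{1840}{-2 - 8} = - \frac{80169714}{3655} + \frac{1840}{-10} = - \frac{80169714}{3655} + 1840 \left(- \frac{1}{10}\right) = - \frac{80169714}{3655} - 184 = - \frac{80842234}{3655}$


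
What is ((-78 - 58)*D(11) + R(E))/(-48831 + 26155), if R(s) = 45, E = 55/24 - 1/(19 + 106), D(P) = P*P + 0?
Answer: 16411/22676 ≈ 0.72372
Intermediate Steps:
D(P) = P² (D(P) = P² + 0 = P²)
E = 6851/3000 (E = 55*(1/24) - 1/125 = 55/24 - 1*1/125 = 55/24 - 1/125 = 6851/3000 ≈ 2.2837)
((-78 - 58)*D(11) + R(E))/(-48831 + 26155) = ((-78 - 58)*11² + 45)/(-48831 + 26155) = (-136*121 + 45)/(-22676) = (-16456 + 45)*(-1/22676) = -16411*(-1/22676) = 16411/22676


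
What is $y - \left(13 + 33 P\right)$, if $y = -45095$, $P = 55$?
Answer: $-46923$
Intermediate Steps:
$y - \left(13 + 33 P\right) = -45095 - 1828 = -46923$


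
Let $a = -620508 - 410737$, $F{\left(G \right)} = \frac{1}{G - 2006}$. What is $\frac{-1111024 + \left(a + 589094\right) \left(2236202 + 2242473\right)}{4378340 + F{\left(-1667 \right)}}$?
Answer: $- \frac{7273464644505677}{16081642819} \approx -4.5228 \cdot 10^{5}$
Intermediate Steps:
$F{\left(G \right)} = \frac{1}{-2006 + G}$
$a = -1031245$
$\frac{-1111024 + \left(a + 589094\right) \left(2236202 + 2242473\right)}{4378340 + F{\left(-1667 \right)}} = \frac{-1111024 + \left(-1031245 + 589094\right) \left(2236202 + 2242473\right)}{4378340 + \frac{1}{-2006 - 1667}} = \frac{-1111024 - 1980250629925}{4378340 + \frac{1}{-3673}} = \frac{-1111024 - 1980250629925}{4378340 - \frac{1}{3673}} = - \frac{1980251740949}{\frac{16081642819}{3673}} = \left(-1980251740949\right) \frac{3673}{16081642819} = - \frac{7273464644505677}{16081642819}$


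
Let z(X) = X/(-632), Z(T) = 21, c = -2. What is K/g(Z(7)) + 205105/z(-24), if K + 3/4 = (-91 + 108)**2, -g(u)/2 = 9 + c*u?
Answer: 1425891113/264 ≈ 5.4011e+6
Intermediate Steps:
z(X) = -X/632 (z(X) = X*(-1/632) = -X/632)
g(u) = -18 + 4*u (g(u) = -2*(9 - 2*u) = -18 + 4*u)
K = 1153/4 (K = -3/4 + (-91 + 108)**2 = -3/4 + 17**2 = -3/4 + 289 = 1153/4 ≈ 288.25)
K/g(Z(7)) + 205105/z(-24) = 1153/(4*(-18 + 4*21)) + 205105/((-1/632*(-24))) = 1153/(4*(-18 + 84)) + 205105/(3/79) = (1153/4)/66 + 205105*(79/3) = (1153/4)*(1/66) + 16203295/3 = 1153/264 + 16203295/3 = 1425891113/264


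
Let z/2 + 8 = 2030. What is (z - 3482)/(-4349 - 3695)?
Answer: -281/4022 ≈ -0.069866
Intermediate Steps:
z = 4044 (z = -16 + 2*2030 = -16 + 4060 = 4044)
(z - 3482)/(-4349 - 3695) = (4044 - 3482)/(-4349 - 3695) = 562/(-8044) = 562*(-1/8044) = -281/4022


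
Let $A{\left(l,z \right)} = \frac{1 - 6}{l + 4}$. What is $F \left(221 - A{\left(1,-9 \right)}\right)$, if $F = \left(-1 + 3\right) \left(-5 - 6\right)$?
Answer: $-4884$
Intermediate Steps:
$A{\left(l,z \right)} = - \frac{5}{4 + l}$
$F = -22$ ($F = 2 \left(-11\right) = -22$)
$F \left(221 - A{\left(1,-9 \right)}\right) = - 22 \left(221 - - \frac{5}{4 + 1}\right) = - 22 \left(221 - - \frac{5}{5}\right) = - 22 \left(221 - \left(-5\right) \frac{1}{5}\right) = - 22 \left(221 - -1\right) = - 22 \left(221 + 1\right) = \left(-22\right) 222 = -4884$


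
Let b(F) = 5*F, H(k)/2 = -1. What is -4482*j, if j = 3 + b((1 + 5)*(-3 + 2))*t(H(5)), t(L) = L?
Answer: -282366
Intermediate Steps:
H(k) = -2 (H(k) = 2*(-1) = -2)
j = 63 (j = 3 + (5*((1 + 5)*(-3 + 2)))*(-2) = 3 + (5*(6*(-1)))*(-2) = 3 + (5*(-6))*(-2) = 3 - 30*(-2) = 3 + 60 = 63)
-4482*j = -4482*63 = -282366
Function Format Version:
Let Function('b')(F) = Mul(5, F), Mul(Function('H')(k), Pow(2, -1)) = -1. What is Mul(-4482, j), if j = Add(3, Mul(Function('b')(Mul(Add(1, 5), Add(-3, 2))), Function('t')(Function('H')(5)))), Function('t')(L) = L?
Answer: -282366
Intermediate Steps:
Function('H')(k) = -2 (Function('H')(k) = Mul(2, -1) = -2)
j = 63 (j = Add(3, Mul(Mul(5, Mul(Add(1, 5), Add(-3, 2))), -2)) = Add(3, Mul(Mul(5, Mul(6, -1)), -2)) = Add(3, Mul(Mul(5, -6), -2)) = Add(3, Mul(-30, -2)) = Add(3, 60) = 63)
Mul(-4482, j) = Mul(-4482, 63) = -282366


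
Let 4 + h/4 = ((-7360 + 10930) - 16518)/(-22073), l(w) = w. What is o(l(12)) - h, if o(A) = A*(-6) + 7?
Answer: -1133369/22073 ≈ -51.346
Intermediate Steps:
h = -301376/22073 (h = -16 + 4*(((-7360 + 10930) - 16518)/(-22073)) = -16 + 4*((3570 - 16518)*(-1/22073)) = -16 + 4*(-12948*(-1/22073)) = -16 + 4*(12948/22073) = -16 + 51792/22073 = -301376/22073 ≈ -13.654)
o(A) = 7 - 6*A (o(A) = -6*A + 7 = 7 - 6*A)
o(l(12)) - h = (7 - 6*12) - 1*(-301376/22073) = (7 - 72) + 301376/22073 = -65 + 301376/22073 = -1133369/22073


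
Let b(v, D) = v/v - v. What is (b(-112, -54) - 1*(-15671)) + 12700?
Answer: 28484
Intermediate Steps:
b(v, D) = 1 - v
(b(-112, -54) - 1*(-15671)) + 12700 = ((1 - 1*(-112)) - 1*(-15671)) + 12700 = ((1 + 112) + 15671) + 12700 = (113 + 15671) + 12700 = 15784 + 12700 = 28484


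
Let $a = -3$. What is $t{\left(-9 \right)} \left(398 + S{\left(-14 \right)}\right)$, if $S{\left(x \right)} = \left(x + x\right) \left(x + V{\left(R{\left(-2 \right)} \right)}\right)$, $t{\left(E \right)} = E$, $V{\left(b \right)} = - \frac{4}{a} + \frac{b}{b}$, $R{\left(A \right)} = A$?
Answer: $-6522$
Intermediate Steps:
$V{\left(b \right)} = \frac{7}{3}$ ($V{\left(b \right)} = - \frac{4}{-3} + \frac{b}{b} = \left(-4\right) \left(- \frac{1}{3}\right) + 1 = \frac{4}{3} + 1 = \frac{7}{3}$)
$S{\left(x \right)} = 2 x \left(\frac{7}{3} + x\right)$ ($S{\left(x \right)} = \left(x + x\right) \left(x + \frac{7}{3}\right) = 2 x \left(\frac{7}{3} + x\right)$)
$t{\left(-9 \right)} \left(398 + S{\left(-14 \right)}\right) = - 9 \left(398 + \frac{2}{3} \left(-14\right) \left(7 + 3 \left(-14\right)\right)\right) = - 9 \left(398 + \frac{2}{3} \left(-14\right) \left(7 - 42\right)\right) = - 9 \left(398 + \frac{2}{3} \left(-14\right) \left(-35\right)\right) = - 9 \left(398 + \frac{980}{3}\right) = \left(-9\right) \frac{2174}{3} = -6522$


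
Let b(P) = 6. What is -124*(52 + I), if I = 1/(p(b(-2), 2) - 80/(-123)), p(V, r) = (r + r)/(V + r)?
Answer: -1855288/283 ≈ -6555.8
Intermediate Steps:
p(V, r) = 2*r/(V + r) (p(V, r) = (2*r)/(V + r) = 2*r/(V + r))
I = 246/283 (I = 1/(2*2/(6 + 2) - 80/(-123)) = 1/(2*2/8 - 80*(-1/123)) = 1/(2*2*(1/8) + 80/123) = 1/(1/2 + 80/123) = 1/(283/246) = 246/283 ≈ 0.86926)
-124*(52 + I) = -124*(52 + 246/283) = -124*14962/283 = -1855288/283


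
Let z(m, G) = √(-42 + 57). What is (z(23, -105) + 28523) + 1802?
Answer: 30325 + √15 ≈ 30329.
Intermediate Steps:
z(m, G) = √15
(z(23, -105) + 28523) + 1802 = (√15 + 28523) + 1802 = (28523 + √15) + 1802 = 30325 + √15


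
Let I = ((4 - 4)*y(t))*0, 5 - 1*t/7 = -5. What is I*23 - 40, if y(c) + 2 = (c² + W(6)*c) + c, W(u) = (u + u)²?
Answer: -40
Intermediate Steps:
t = 70 (t = 35 - 7*(-5) = 35 + 35 = 70)
W(u) = 4*u² (W(u) = (2*u)² = 4*u²)
y(c) = -2 + c² + 145*c (y(c) = -2 + ((c² + (4*6²)*c) + c) = -2 + ((c² + (4*36)*c) + c) = -2 + ((c² + 144*c) + c) = -2 + (c² + 145*c) = -2 + c² + 145*c)
I = 0 (I = ((4 - 4)*(-2 + 70² + 145*70))*0 = (0*(-2 + 4900 + 10150))*0 = (0*15048)*0 = 0*0 = 0)
I*23 - 40 = 0*23 - 40 = 0 - 40 = -40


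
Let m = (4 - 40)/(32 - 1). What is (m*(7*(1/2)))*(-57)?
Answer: 7182/31 ≈ 231.68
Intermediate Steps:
m = -36/31 ≈ -1.1613
(m*(7*(1/2)))*(-57) = -252*1/2/31*(-57) = -252*1*(½)/31*(-57) = -252/(31*2)*(-57) = -36/31*7/2*(-57) = -126/31*(-57) = 7182/31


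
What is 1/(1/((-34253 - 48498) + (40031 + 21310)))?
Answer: -21410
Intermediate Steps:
1/(1/((-34253 - 48498) + (40031 + 21310))) = 1/(1/(-82751 + 61341)) = 1/(1/(-21410)) = 1/(-1/21410) = -21410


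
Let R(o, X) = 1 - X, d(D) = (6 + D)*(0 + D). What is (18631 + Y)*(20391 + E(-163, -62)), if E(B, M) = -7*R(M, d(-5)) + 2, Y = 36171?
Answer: 1115275502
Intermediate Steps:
d(D) = D*(6 + D) (d(D) = (6 + D)*D = D*(6 + D))
E(B, M) = -40 (E(B, M) = -7*(1 - (-5)*(6 - 5)) + 2 = -7*(1 - (-5)) + 2 = -7*(1 - 1*(-5)) + 2 = -7*(1 + 5) + 2 = -7*6 + 2 = -42 + 2 = -40)
(18631 + Y)*(20391 + E(-163, -62)) = (18631 + 36171)*(20391 - 40) = 54802*20351 = 1115275502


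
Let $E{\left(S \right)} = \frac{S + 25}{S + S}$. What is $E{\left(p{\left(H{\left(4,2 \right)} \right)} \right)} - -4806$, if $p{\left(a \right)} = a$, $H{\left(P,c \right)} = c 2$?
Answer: $\frac{38477}{8} \approx 4809.6$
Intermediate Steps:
$H{\left(P,c \right)} = 2 c$
$E{\left(S \right)} = \frac{25 + S}{2 S}$
$E{\left(p{\left(H{\left(4,2 \right)} \right)} \right)} - -4806 = \frac{25 + 2 \cdot 2}{2 \cdot 2 \cdot 2} - -4806 = \frac{25 + 4}{2 \cdot 4} + 4806 = \frac{1}{2} \cdot \frac{1}{4} \cdot 29 + 4806 = \frac{29}{8} + 4806 = \frac{38477}{8}$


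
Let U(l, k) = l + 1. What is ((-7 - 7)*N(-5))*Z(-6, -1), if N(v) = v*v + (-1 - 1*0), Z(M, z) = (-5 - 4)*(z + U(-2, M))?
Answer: -6048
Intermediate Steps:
U(l, k) = 1 + l
Z(M, z) = 9 - 9*z (Z(M, z) = (-5 - 4)*(z + (1 - 2)) = -9*(z - 1) = -9*(-1 + z) = 9 - 9*z)
N(v) = -1 + v² (N(v) = v² + (-1 + 0) = v² - 1 = -1 + v²)
((-7 - 7)*N(-5))*Z(-6, -1) = ((-7 - 7)*(-1 + (-5)²))*(9 - 9*(-1)) = (-14*(-1 + 25))*(9 + 9) = -14*24*18 = -336*18 = -6048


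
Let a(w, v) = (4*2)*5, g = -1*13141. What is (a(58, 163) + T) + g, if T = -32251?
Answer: -45352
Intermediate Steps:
g = -13141
a(w, v) = 40 (a(w, v) = 8*5 = 40)
(a(58, 163) + T) + g = (40 - 32251) - 13141 = -32211 - 13141 = -45352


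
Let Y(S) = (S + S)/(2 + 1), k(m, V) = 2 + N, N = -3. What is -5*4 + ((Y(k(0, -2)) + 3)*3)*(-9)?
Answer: -83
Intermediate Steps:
k(m, V) = -1 (k(m, V) = 2 - 3 = -1)
Y(S) = 2*S/3 (Y(S) = (2*S)/3 = (2*S)*(⅓) = 2*S/3)
-5*4 + ((Y(k(0, -2)) + 3)*3)*(-9) = -5*4 + (((⅔)*(-1) + 3)*3)*(-9) = -20 + ((-⅔ + 3)*3)*(-9) = -20 + ((7/3)*3)*(-9) = -20 + 7*(-9) = -20 - 63 = -83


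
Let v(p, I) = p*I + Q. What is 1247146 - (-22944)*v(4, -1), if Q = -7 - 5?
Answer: 880042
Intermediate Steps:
Q = -12
v(p, I) = -12 + I*p (v(p, I) = p*I - 12 = I*p - 12 = -12 + I*p)
1247146 - (-22944)*v(4, -1) = 1247146 - (-22944)*(-12 - 1*4) = 1247146 - (-22944)*(-12 - 4) = 1247146 - (-22944)*(-16) = 1247146 - 1*367104 = 1247146 - 367104 = 880042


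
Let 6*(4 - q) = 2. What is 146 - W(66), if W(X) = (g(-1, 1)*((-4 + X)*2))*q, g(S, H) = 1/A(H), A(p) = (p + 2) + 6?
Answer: 2578/27 ≈ 95.481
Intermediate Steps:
A(p) = 8 + p (A(p) = (2 + p) + 6 = 8 + p)
q = 11/3 (q = 4 - 1/6*2 = 4 - 1/3 = 11/3 ≈ 3.6667)
g(S, H) = 1/(8 + H)
W(X) = -88/27 + 22*X/27 (W(X) = (((-4 + X)*2)/(8 + 1))*(11/3) = ((-8 + 2*X)/9)*(11/3) = (-8/9 + 2*X/9)*(11/3) = -88/27 + 22*X/27)
146 - W(66) = 146 - (-88/27 + (22/27)*66) = 146 - (-88/27 + 484/9) = 146 - 1*1364/27 = 146 - 1364/27 = 2578/27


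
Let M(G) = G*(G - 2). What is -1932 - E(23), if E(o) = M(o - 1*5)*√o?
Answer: -1932 - 288*√23 ≈ -3313.2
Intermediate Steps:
M(G) = G*(-2 + G)
E(o) = √o*(-7 + o)*(-5 + o) (E(o) = ((o - 1*5)*(-2 + (o - 1*5)))*√o = ((o - 5)*(-2 + (o - 5)))*√o = ((-5 + o)*(-2 + (-5 + o)))*√o = ((-5 + o)*(-7 + o))*√o = ((-7 + o)*(-5 + o))*√o = √o*(-7 + o)*(-5 + o))
-1932 - E(23) = -1932 - √23*(-7 + 23)*(-5 + 23) = -1932 - √23*16*18 = -1932 - 288*√23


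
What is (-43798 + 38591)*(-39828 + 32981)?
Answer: 35652329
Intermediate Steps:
(-43798 + 38591)*(-39828 + 32981) = -5207*(-6847) = 35652329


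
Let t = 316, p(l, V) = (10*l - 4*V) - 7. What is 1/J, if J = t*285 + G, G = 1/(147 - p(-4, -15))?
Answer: 134/12068041 ≈ 1.1104e-5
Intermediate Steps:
p(l, V) = -7 - 4*V + 10*l (p(l, V) = (-4*V + 10*l) - 7 = -7 - 4*V + 10*l)
G = 1/134 (G = 1/(147 - (-7 - 4*(-15) + 10*(-4))) = 1/(147 - (-7 + 60 - 40)) = 1/(147 - 1*13) = 1/(147 - 13) = 1/134 ≈ 0.0074627)
J = 12068041/134 (J = 316*285 + 1/134 = 90060 + 1/134 = 12068041/134 ≈ 90060.)
1/J = 1/(12068041/134) = 134/12068041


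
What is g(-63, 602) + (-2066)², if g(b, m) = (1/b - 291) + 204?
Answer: 268900946/63 ≈ 4.2683e+6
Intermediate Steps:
g(b, m) = -87 + 1/b (g(b, m) = (-291 + 1/b) + 204 = -87 + 1/b)
g(-63, 602) + (-2066)² = (-87 + 1/(-63)) + (-2066)² = (-87 - 1/63) + 4268356 = -5482/63 + 4268356 = 268900946/63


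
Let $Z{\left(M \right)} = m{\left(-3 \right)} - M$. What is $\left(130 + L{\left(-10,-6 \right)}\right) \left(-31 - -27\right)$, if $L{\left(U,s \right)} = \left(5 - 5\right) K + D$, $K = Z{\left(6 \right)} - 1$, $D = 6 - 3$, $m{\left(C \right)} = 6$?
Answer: $-532$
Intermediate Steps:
$Z{\left(M \right)} = 6 - M$
$D = 3$ ($D = 6 - 3 = 3$)
$K = -1$ ($K = \left(6 - 6\right) - 1 = 0 - 1 = -1$)
$L{\left(U,s \right)} = 3$ ($L{\left(U,s \right)} = \left(5 - 5\right) \left(-1\right) + 3 = 0 \left(-1\right) + 3 = 0 + 3 = 3$)
$\left(130 + L{\left(-10,-6 \right)}\right) \left(-31 - -27\right) = \left(130 + 3\right) \left(-31 - -27\right) = 133 \left(-31 + 27\right) = 133 \left(-4\right) = -532$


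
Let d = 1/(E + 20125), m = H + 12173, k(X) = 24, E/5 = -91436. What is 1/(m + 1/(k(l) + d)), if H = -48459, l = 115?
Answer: -10489319/380614992179 ≈ -2.7559e-5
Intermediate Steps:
E = -457180 (E = 5*(-91436) = -457180)
m = -36286 (m = -48459 + 12173 = -36286)
d = -1/437055 (d = 1/(-457180 + 20125) = 1/(-437055) = -1/437055 ≈ -2.2880e-6)
1/(m + 1/(k(l) + d)) = 1/(-36286 + 1/(24 - 1/437055)) = 1/(-36286 + 1/(10489319/437055)) = 1/(-36286 + 437055/10489319) = 1/(-380614992179/10489319) = -10489319/380614992179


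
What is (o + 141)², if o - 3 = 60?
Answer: 41616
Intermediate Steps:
o = 63 (o = 3 + 60 = 63)
(o + 141)² = (63 + 141)² = 204² = 41616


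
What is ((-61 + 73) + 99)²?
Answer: 12321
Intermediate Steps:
((-61 + 73) + 99)² = (12 + 99)² = 111² = 12321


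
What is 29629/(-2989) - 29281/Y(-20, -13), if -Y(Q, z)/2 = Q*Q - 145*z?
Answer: -47883621/13659730 ≈ -3.5055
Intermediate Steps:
Y(Q, z) = -2*Q² + 290*z (Y(Q, z) = -2*(Q*Q - 145*z) = -2*(Q² - 145*z) = -2*Q² + 290*z)
29629/(-2989) - 29281/Y(-20, -13) = 29629/(-2989) - 29281/(-2*(-20)² + 290*(-13)) = 29629*(-1/2989) - 29281/(-2*400 - 3770) = -29629/2989 - 29281/(-800 - 3770) = -29629/2989 - 29281/(-4570) = -29629/2989 - 29281*(-1/4570) = -29629/2989 + 29281/4570 = -47883621/13659730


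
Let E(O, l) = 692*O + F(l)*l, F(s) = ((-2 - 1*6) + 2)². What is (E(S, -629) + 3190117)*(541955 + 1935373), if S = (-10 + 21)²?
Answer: 8054301180240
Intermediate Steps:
S = 121 (S = 11² = 121)
F(s) = 36 (F(s) = ((-2 - 6) + 2)² = (-8 + 2)² = (-6)² = 36)
E(O, l) = 36*l + 692*O (E(O, l) = 692*O + 36*l = 36*l + 692*O)
(E(S, -629) + 3190117)*(541955 + 1935373) = ((36*(-629) + 692*121) + 3190117)*(541955 + 1935373) = ((-22644 + 83732) + 3190117)*2477328 = (61088 + 3190117)*2477328 = 3251205*2477328 = 8054301180240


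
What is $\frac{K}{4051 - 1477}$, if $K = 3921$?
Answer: $\frac{1307}{858} \approx 1.5233$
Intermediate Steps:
$\frac{K}{4051 - 1477} = \frac{3921}{4051 - 1477} = \frac{3921}{2574} = 3921 \cdot \frac{1}{2574} = \frac{1307}{858}$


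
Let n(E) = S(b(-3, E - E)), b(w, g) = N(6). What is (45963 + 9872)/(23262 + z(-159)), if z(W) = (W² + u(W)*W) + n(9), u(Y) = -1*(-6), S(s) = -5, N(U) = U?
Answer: 55835/47584 ≈ 1.1734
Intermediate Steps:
b(w, g) = 6
n(E) = -5
u(Y) = 6
z(W) = -5 + W² + 6*W (z(W) = (W² + 6*W) - 5 = -5 + W² + 6*W)
(45963 + 9872)/(23262 + z(-159)) = (45963 + 9872)/(23262 + (-5 + (-159)² + 6*(-159))) = 55835/(23262 + (-5 + 25281 - 954)) = 55835/(23262 + 24322) = 55835/47584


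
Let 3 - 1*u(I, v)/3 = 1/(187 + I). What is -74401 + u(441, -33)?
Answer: -46718179/628 ≈ -74392.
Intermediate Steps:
u(I, v) = 9 - 3/(187 + I)
-74401 + u(441, -33) = -74401 + 3*(560 + 3*441)/(187 + 441) = -74401 + 3*(560 + 1323)/628 = -74401 + 3*(1/628)*1883 = -74401 + 5649/628 = -46718179/628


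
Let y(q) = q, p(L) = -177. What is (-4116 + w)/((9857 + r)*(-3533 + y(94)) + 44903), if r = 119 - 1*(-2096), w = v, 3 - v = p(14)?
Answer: 3936/41470705 ≈ 9.4910e-5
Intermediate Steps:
v = 180 (v = 3 - 1*(-177) = 3 + 177 = 180)
w = 180
r = 2215 (r = 119 + 2096 = 2215)
(-4116 + w)/((9857 + r)*(-3533 + y(94)) + 44903) = (-4116 + 180)/((9857 + 2215)*(-3533 + 94) + 44903) = -3936/(12072*(-3439) + 44903) = -3936/(-41515608 + 44903) = -3936/(-41470705) = -3936*(-1/41470705) = 3936/41470705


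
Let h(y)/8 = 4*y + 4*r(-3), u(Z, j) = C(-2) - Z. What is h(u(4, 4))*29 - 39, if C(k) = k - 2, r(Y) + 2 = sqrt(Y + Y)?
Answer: -9319 + 928*I*sqrt(6) ≈ -9319.0 + 2273.1*I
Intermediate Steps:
r(Y) = -2 + sqrt(2)*sqrt(Y) (r(Y) = -2 + sqrt(Y + Y) = -2 + sqrt(2*Y) = -2 + sqrt(2)*sqrt(Y))
C(k) = -2 + k
u(Z, j) = -4 - Z (u(Z, j) = (-2 - 2) - Z = -4 - Z)
h(y) = -64 + 32*y + 32*I*sqrt(6) (h(y) = 8*(4*y + 4*(-2 + sqrt(2)*sqrt(-3))) = 8*(4*y + 4*(-2 + sqrt(2)*(I*sqrt(3)))) = 8*(4*y + 4*(-2 + I*sqrt(6))) = 8*(4*y + (-8 + 4*I*sqrt(6))) = 8*(-8 + 4*y + 4*I*sqrt(6)) = -64 + 32*y + 32*I*sqrt(6))
h(u(4, 4))*29 - 39 = (-64 + 32*(-4 - 1*4) + 32*I*sqrt(6))*29 - 39 = (-64 + 32*(-4 - 4) + 32*I*sqrt(6))*29 - 39 = (-64 + 32*(-8) + 32*I*sqrt(6))*29 - 39 = (-64 - 256 + 32*I*sqrt(6))*29 - 39 = (-320 + 32*I*sqrt(6))*29 - 39 = (-9280 + 928*I*sqrt(6)) - 39 = -9319 + 928*I*sqrt(6)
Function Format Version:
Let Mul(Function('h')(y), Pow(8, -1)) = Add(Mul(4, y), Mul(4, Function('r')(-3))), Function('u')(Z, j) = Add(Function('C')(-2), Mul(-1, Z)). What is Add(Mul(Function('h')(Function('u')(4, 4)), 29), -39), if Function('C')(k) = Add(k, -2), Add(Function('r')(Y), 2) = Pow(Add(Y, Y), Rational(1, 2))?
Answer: Add(-9319, Mul(928, I, Pow(6, Rational(1, 2)))) ≈ Add(-9319.0, Mul(2273.1, I))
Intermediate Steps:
Function('r')(Y) = Add(-2, Mul(Pow(2, Rational(1, 2)), Pow(Y, Rational(1, 2)))) (Function('r')(Y) = Add(-2, Pow(Add(Y, Y), Rational(1, 2))) = Add(-2, Pow(Mul(2, Y), Rational(1, 2))) = Add(-2, Mul(Pow(2, Rational(1, 2)), Pow(Y, Rational(1, 2)))))
Function('C')(k) = Add(-2, k)
Function('u')(Z, j) = Add(-4, Mul(-1, Z)) (Function('u')(Z, j) = Add(Add(-2, -2), Mul(-1, Z)) = Add(-4, Mul(-1, Z)))
Function('h')(y) = Add(-64, Mul(32, y), Mul(32, I, Pow(6, Rational(1, 2)))) (Function('h')(y) = Mul(8, Add(Mul(4, y), Mul(4, Add(-2, Mul(Pow(2, Rational(1, 2)), Pow(-3, Rational(1, 2))))))) = Mul(8, Add(Mul(4, y), Mul(4, Add(-2, Mul(Pow(2, Rational(1, 2)), Mul(I, Pow(3, Rational(1, 2)))))))) = Mul(8, Add(Mul(4, y), Mul(4, Add(-2, Mul(I, Pow(6, Rational(1, 2))))))) = Mul(8, Add(Mul(4, y), Add(-8, Mul(4, I, Pow(6, Rational(1, 2)))))) = Mul(8, Add(-8, Mul(4, y), Mul(4, I, Pow(6, Rational(1, 2))))) = Add(-64, Mul(32, y), Mul(32, I, Pow(6, Rational(1, 2)))))
Add(Mul(Function('h')(Function('u')(4, 4)), 29), -39) = Add(Mul(Add(-64, Mul(32, Add(-4, Mul(-1, 4))), Mul(32, I, Pow(6, Rational(1, 2)))), 29), -39) = Add(Mul(Add(-64, Mul(32, Add(-4, -4)), Mul(32, I, Pow(6, Rational(1, 2)))), 29), -39) = Add(Mul(Add(-64, Mul(32, -8), Mul(32, I, Pow(6, Rational(1, 2)))), 29), -39) = Add(Mul(Add(-64, -256, Mul(32, I, Pow(6, Rational(1, 2)))), 29), -39) = Add(Mul(Add(-320, Mul(32, I, Pow(6, Rational(1, 2)))), 29), -39) = Add(Add(-9280, Mul(928, I, Pow(6, Rational(1, 2)))), -39) = Add(-9319, Mul(928, I, Pow(6, Rational(1, 2))))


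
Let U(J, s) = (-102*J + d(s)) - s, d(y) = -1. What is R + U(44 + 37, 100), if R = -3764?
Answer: -12127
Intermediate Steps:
U(J, s) = -1 - s - 102*J (U(J, s) = (-102*J - 1) - s = (-1 - 102*J) - s = -1 - s - 102*J)
R + U(44 + 37, 100) = -3764 + (-1 - 1*100 - 102*(44 + 37)) = -3764 + (-1 - 100 - 102*81) = -3764 + (-1 - 100 - 8262) = -3764 - 8363 = -12127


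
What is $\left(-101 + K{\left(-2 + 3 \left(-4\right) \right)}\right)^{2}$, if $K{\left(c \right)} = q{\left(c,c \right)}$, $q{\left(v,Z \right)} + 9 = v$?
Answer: $15376$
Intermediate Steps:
$q{\left(v,Z \right)} = -9 + v$
$K{\left(c \right)} = -9 + c$
$\left(-101 + K{\left(-2 + 3 \left(-4\right) \right)}\right)^{2} = \left(-101 + \left(-9 + \left(-2 + 3 \left(-4\right)\right)\right)\right)^{2} = \left(-101 - 23\right)^{2} = \left(-124\right)^{2} = 15376$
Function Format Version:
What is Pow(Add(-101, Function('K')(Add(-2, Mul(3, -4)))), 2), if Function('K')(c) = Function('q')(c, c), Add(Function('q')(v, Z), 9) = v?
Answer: 15376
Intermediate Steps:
Function('q')(v, Z) = Add(-9, v)
Function('K')(c) = Add(-9, c)
Pow(Add(-101, Function('K')(Add(-2, Mul(3, -4)))), 2) = Pow(Add(-101, Add(-9, Add(-2, Mul(3, -4)))), 2) = Pow(Add(-101, Add(-9, Add(-2, -12))), 2) = Pow(Add(-101, Add(-9, -14)), 2) = Pow(Add(-101, -23), 2) = Pow(-124, 2) = 15376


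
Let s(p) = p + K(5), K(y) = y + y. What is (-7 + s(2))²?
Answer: 25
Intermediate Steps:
K(y) = 2*y
s(p) = 10 + p (s(p) = p + 2*5 = p + 10 = 10 + p)
(-7 + s(2))² = (-7 + (10 + 2))² = (-7 + 12)² = 5² = 25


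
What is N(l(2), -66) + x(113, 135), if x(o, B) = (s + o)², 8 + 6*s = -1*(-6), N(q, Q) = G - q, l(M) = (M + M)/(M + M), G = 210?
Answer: 116125/9 ≈ 12903.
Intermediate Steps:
l(M) = 1 (l(M) = (2*M)/((2*M)) = (2*M)*(1/(2*M)) = 1)
N(q, Q) = 210 - q
s = -⅓ (s = -4/3 + (-1*(-6))/6 = -4/3 + (⅙)*6 = -4/3 + 1 = -⅓ ≈ -0.33333)
x(o, B) = (-⅓ + o)²
N(l(2), -66) + x(113, 135) = (210 - 1*1) + (-1 + 3*113)²/9 = (210 - 1) + (-1 + 339)²/9 = 209 + (⅑)*338² = 209 + (⅑)*114244 = 209 + 114244/9 = 116125/9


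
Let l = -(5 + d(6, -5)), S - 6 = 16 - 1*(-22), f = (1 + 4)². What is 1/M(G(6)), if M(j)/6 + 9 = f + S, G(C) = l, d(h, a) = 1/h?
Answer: 1/360 ≈ 0.0027778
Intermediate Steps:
f = 25 (f = 5² = 25)
S = 44 (S = 6 + (16 - 1*(-22)) = 6 + (16 + 22) = 6 + 38 = 44)
l = -31/6 (l = -(5 + 1/6) = -(5 + ⅙) = -1*31/6 = -31/6 ≈ -5.1667)
G(C) = -31/6
M(j) = 360 (M(j) = -54 + 6*(25 + 44) = -54 + 6*69 = -54 + 414 = 360)
1/M(G(6)) = 1/360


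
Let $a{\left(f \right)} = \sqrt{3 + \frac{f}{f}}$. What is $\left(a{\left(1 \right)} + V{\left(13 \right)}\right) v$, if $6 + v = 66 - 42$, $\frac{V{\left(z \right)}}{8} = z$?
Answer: $1908$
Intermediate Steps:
$V{\left(z \right)} = 8 z$
$a{\left(f \right)} = 2$ ($a{\left(f \right)} = \sqrt{3 + 1} = \sqrt{4} = 2$)
$v = 18$ ($v = -6 + \left(66 - 42\right) = -6 + 24 = 18$)
$\left(a{\left(1 \right)} + V{\left(13 \right)}\right) v = \left(2 + 8 \cdot 13\right) 18 = \left(2 + 104\right) 18 = 106 \cdot 18 = 1908$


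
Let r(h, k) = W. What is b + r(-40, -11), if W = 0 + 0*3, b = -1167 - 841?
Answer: -2008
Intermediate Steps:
b = -2008
W = 0 (W = 0 + 0 = 0)
r(h, k) = 0
b + r(-40, -11) = -2008 + 0 = -2008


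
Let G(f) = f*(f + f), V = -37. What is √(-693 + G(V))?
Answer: √2045 ≈ 45.222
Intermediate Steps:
G(f) = 2*f² (G(f) = f*(2*f) = 2*f²)
√(-693 + G(V)) = √(-693 + 2*(-37)²) = √(-693 + 2*1369) = √(-693 + 2738) = √2045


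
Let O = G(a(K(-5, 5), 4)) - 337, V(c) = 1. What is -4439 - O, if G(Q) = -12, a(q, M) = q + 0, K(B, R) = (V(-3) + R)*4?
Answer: -4090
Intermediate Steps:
K(B, R) = 4 + 4*R (K(B, R) = (1 + R)*4 = 4 + 4*R)
a(q, M) = q
O = -349 (O = -12 - 337 = -349)
-4439 - O = -4439 - 1*(-349) = -4439 + 349 = -4090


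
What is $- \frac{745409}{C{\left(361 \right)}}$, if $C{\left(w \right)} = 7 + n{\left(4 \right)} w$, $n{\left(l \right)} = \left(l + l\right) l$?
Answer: $- \frac{745409}{11559} \approx -64.487$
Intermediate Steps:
$n{\left(l \right)} = 2 l^{2}$ ($n{\left(l \right)} = 2 l l = 2 l^{2}$)
$C{\left(w \right)} = 7 + 32 w$ ($C{\left(w \right)} = 7 + 2 \cdot 4^{2} w = 7 + 2 \cdot 16 w = 7 + 32 w$)
$- \frac{745409}{C{\left(361 \right)}} = - \frac{745409}{7 + 32 \cdot 361} = - \frac{745409}{7 + 11552} = - \frac{745409}{11559}$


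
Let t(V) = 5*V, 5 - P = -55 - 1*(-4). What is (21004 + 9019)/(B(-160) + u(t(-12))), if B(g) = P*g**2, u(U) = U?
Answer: 30023/1433540 ≈ 0.020943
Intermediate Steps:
P = 56 (P = 5 - (-55 - 1*(-4)) = 5 - (-55 + 4) = 5 - 1*(-51) = 5 + 51 = 56)
B(g) = 56*g**2
(21004 + 9019)/(B(-160) + u(t(-12))) = (21004 + 9019)/(56*(-160)**2 + 5*(-12)) = 30023/(56*25600 - 60) = 30023/(1433600 - 60) = 30023/1433540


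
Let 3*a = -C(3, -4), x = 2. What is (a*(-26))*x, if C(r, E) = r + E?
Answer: -52/3 ≈ -17.333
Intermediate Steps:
C(r, E) = E + r
a = ⅓ (a = (-(-4 + 3))/3 = (-1*(-1))/3 = (⅓)*1 = ⅓ ≈ 0.33333)
(a*(-26))*x = ((⅓)*(-26))*2 = -26/3*2 = -52/3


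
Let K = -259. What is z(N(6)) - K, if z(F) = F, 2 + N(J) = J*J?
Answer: 293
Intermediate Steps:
N(J) = -2 + J**2 (N(J) = -2 + J*J = -2 + J**2)
z(N(6)) - K = (-2 + 6**2) - 1*(-259) = (-2 + 36) + 259 = 34 + 259 = 293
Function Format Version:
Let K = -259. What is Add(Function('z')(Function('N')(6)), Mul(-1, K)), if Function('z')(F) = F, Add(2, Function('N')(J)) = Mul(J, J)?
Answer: 293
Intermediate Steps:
Function('N')(J) = Add(-2, Pow(J, 2)) (Function('N')(J) = Add(-2, Mul(J, J)) = Add(-2, Pow(J, 2)))
Add(Function('z')(Function('N')(6)), Mul(-1, K)) = Add(Add(-2, Pow(6, 2)), Mul(-1, -259)) = Add(Add(-2, 36), 259) = Add(34, 259) = 293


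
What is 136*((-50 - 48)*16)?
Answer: -213248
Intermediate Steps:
136*((-50 - 48)*16) = 136*(-98*16) = 136*(-1568) = -213248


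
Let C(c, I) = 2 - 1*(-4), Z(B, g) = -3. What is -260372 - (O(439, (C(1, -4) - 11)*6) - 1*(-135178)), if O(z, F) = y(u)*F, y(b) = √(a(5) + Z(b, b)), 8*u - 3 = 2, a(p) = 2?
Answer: -395550 + 30*I ≈ -3.9555e+5 + 30.0*I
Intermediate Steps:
u = 5/8 (u = 3/8 + (⅛)*2 = 3/8 + ¼ = 5/8 ≈ 0.62500)
C(c, I) = 6 (C(c, I) = 2 + 4 = 6)
y(b) = I (y(b) = √(2 - 3) = √(-1) = I)
O(z, F) = I*F
-260372 - (O(439, (C(1, -4) - 11)*6) - 1*(-135178)) = -260372 - (I*((6 - 11)*6) - 1*(-135178)) = -260372 - (I*(-5*6) + 135178) = -260372 - (I*(-30) + 135178) = -260372 - (-30*I + 135178) = -260372 - (135178 - 30*I) = -260372 + (-135178 + 30*I) = -395550 + 30*I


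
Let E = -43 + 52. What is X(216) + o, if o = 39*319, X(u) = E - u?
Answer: 12234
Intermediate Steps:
E = 9
X(u) = 9 - u
o = 12441
X(216) + o = (9 - 1*216) + 12441 = (9 - 216) + 12441 = -207 + 12441 = 12234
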